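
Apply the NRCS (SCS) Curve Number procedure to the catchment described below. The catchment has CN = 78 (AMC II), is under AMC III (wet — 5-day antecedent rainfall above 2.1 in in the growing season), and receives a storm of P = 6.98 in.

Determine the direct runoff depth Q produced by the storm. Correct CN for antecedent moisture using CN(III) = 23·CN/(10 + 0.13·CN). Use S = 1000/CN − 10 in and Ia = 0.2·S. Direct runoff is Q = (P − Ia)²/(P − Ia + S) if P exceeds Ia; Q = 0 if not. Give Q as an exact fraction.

Q = 91236014809/16013827050 in ≈ 5.697 in

CN(III) from CN(II)=78: (23·78)/(10 + 0.13·78) = 89700/1007 ≈ 89.076
Retention S: 1000/CN − 10 with CN=89.076 → S = 1100/897 ≈ 1.226 in
Ia = 0.2S: 0.2·1.226 = 0.245 in (exactly 220/897)
P − Ia = 6.980 − 0.245 = 302053/44850 ≈ 6.735 in (> 0, runoff occurs)
Runoff Q = (P−Ia)²/(P−Ia+S) = (6.735)²/(6.735+1.226) = 91236014809/16013827050 ≈ 5.697 in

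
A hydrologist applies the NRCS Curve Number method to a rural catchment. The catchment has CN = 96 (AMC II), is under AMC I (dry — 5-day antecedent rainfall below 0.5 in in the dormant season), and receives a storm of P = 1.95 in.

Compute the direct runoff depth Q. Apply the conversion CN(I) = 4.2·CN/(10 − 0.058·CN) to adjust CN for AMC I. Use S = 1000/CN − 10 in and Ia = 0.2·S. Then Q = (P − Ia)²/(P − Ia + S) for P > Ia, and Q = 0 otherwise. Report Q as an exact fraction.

Q = 4870849/4355820 in ≈ 1.118 in

Dry (AMC I): CN(I) = 4.2·96/(10 − 0.058·96) = (2016/5)/(554/125) = 25200/277 ≈ 90.975
S = 1000/(25200/277) − 10 = 125/126 in ≈ 0.992 in
Ia = 0.2·(125/126) = 25/126 in ≈ 0.198 in
Excess rainfall: 1.950 − 0.198 = 1.752 in; P > Ia so Q > 0
Q = (2207/1260)²/((2207/1260) + 125/126) = (4870849/1587600)/(3457/1260) = 4870849/4355820 in ≈ 1.118 in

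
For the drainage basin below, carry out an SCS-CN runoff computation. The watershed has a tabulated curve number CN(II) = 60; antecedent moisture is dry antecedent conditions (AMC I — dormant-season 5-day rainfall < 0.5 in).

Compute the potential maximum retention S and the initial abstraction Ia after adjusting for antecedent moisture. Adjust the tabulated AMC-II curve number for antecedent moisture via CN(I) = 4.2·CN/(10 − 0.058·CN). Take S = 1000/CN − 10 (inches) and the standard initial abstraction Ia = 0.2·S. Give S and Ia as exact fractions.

S = 1000/63 in ≈ 15.873 in; Ia = 200/63 in ≈ 3.175 in

Adjust CN=60 to AMC I: 4.2·60/(10 − 0.058·60) → 252 ÷ (163/25) = 6300/163 ≈ 38.650
Max retention: S = 1000/(6300/163) − 10 = 1000/63 in (≈ 15.873 in)
Initial abstraction Ia = S/5 = (1000/63)/5 = 200/63 ≈ 3.175 in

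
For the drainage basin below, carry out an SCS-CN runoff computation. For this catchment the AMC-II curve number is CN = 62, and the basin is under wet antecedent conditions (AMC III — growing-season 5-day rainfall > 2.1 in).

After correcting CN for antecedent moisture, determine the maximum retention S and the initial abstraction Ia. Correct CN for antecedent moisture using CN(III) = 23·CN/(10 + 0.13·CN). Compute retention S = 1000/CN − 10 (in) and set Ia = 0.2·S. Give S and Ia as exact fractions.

S = 1900/713 in ≈ 2.665 in; Ia = 380/713 in ≈ 0.533 in

Adjust CN=62 to AMC III: 23·62/(10 + 0.13·62) → 1426 ÷ (903/50) = 71300/903 ≈ 78.959
S = 1000/(71300/903) − 10 = 1900/713 in ≈ 2.665 in
Initial abstraction Ia = S/5 = (1900/713)/5 = 380/713 ≈ 0.533 in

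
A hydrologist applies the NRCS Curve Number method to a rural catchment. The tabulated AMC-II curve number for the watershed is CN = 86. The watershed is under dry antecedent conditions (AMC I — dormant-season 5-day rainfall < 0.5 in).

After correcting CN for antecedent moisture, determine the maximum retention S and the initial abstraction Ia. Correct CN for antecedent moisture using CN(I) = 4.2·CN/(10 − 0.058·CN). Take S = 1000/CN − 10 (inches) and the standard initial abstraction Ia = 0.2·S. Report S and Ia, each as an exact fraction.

Adjust CN=86 to AMC I: 4.2·86/(10 − 0.058·86) → (1806/5) ÷ (1253/250) = 12900/179 ≈ 72.067
Max retention: S = 1000/(12900/179) − 10 = 500/129 in (≈ 3.876 in)
Initial abstraction Ia = S/5 = (500/129)/5 = 100/129 ≈ 0.775 in

S = 500/129 in ≈ 3.876 in; Ia = 100/129 in ≈ 0.775 in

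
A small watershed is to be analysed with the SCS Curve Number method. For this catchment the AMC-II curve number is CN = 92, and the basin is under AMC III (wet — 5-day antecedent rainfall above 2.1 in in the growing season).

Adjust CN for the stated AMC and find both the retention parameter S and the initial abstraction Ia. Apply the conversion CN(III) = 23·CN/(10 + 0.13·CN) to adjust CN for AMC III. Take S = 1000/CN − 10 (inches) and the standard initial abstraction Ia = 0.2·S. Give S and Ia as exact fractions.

Wet (AMC III): CN(III) = 23·92/(10 + 0.13·92) = 2116/(549/25) = 52900/549 ≈ 96.357
Retention S: 1000/CN − 10 with CN=96.357 → S = 200/529 ≈ 0.378 in
Ia = 0.2·(200/529) = 40/529 in ≈ 0.076 in

S = 200/529 in ≈ 0.378 in; Ia = 40/529 in ≈ 0.076 in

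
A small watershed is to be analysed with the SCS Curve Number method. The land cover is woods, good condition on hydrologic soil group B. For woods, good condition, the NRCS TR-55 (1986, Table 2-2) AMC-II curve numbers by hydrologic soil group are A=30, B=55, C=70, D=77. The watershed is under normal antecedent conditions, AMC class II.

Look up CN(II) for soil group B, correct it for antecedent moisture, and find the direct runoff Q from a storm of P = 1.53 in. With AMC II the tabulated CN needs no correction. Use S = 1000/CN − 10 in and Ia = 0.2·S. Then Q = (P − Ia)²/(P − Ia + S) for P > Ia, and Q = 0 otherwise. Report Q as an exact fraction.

Q = 0 in ≈ 0.000 in

NRCS table: woods, good condition, soil group B → CN(II) = 55
AMC II — tabulated CN = 55 applies directly.
Max retention: S = 1000/55 − 10 = 90/11 in (≈ 8.182 in)
Initial abstraction Ia = S/5 = (90/11)/5 = 18/11 ≈ 1.636 in
P = 1.530 ≤ Ia = 1.636 in: entire storm abstracted, Q = 0.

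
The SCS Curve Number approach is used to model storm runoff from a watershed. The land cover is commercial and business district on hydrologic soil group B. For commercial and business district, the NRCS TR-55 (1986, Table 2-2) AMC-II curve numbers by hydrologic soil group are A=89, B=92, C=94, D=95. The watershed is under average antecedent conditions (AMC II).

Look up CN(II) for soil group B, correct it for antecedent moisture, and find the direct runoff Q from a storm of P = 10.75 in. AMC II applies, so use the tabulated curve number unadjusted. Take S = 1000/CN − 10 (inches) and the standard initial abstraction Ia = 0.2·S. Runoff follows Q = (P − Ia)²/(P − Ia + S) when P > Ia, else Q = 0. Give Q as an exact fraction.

Q = 946729/96876 in ≈ 9.773 in

NRCS table: commercial and business district, soil group B → CN(II) = 92
AMC II — tabulated CN = 92 applies directly.
S = 1000/92 − 10 = 20/23 in ≈ 0.870 in
Ia = 0.2S: 0.2·0.870 = 0.174 in (exactly 4/23)
Excess rainfall: 10.750 − 0.174 = 10.576 in; P > Ia so Q > 0
Q: (973/92)² ÷ (1053/92) = 946729/96876 in (≈ 9.773 in)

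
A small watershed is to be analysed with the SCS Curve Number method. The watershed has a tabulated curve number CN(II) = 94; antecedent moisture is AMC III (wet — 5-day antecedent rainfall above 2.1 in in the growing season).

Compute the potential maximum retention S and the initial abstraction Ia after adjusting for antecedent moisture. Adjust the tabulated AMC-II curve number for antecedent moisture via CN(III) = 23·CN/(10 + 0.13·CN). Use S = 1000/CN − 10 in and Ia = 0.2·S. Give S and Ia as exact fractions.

S = 300/1081 in ≈ 0.278 in; Ia = 60/1081 in ≈ 0.056 in

Wet (AMC III): CN(III) = 23·94/(10 + 0.13·94) = 2162/(1111/50) = 108100/1111 ≈ 97.300
Retention S: 1000/CN − 10 with CN=97.300 → S = 300/1081 ≈ 0.278 in
Ia = 0.2S: 0.2·0.278 = 0.056 in (exactly 60/1081)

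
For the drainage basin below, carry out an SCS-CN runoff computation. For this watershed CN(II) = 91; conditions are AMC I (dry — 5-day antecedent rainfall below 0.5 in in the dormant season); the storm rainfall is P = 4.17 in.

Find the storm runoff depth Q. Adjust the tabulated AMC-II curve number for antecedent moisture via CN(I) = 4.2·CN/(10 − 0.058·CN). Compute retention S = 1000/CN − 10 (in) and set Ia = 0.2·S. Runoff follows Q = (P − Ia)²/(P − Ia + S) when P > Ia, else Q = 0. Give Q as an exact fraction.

Dry (AMC I): CN(I) = 4.2·91/(10 − 0.058·91) = (1911/5)/(2361/500) = 63700/787 ≈ 80.940
Max retention: S = 1000/(63700/787) − 10 = 1500/637 in (≈ 2.355 in)
Ia = 0.2·(1500/637) = 300/637 in ≈ 0.471 in
P − Ia = 4.170 − 0.471 = 235629/63700 ≈ 3.699 in (> 0, runoff occurs)
Q = (235629/63700)²/((235629/63700) + 1500/637) = (55521025641/4057690000)/(385629/63700) = 18507008547/8188189100 in ≈ 2.260 in

Q = 18507008547/8188189100 in ≈ 2.260 in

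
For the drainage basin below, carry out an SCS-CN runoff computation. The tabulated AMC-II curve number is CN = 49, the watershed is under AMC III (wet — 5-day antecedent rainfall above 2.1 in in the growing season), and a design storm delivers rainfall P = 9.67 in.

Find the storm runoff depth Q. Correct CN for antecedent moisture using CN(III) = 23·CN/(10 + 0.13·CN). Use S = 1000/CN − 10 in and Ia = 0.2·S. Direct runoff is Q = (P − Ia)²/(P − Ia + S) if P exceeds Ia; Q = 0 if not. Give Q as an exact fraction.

Q = 975766620481/168803074300 in ≈ 5.781 in

Adjust CN=49 to AMC III: 23·49/(10 + 0.13·49) → 1127 ÷ (1637/100) = 112700/1637 ≈ 68.845
S = 1000/(112700/1637) − 10 = 5100/1127 in ≈ 4.525 in
Initial abstraction Ia = S/5 = (5100/1127)/5 = 1020/1127 ≈ 0.905 in
Excess rainfall: 9.670 − 0.905 = 8.765 in; P > Ia so Q > 0
Q = (987809/112700)²/((987809/112700) + 5100/1127) = (975766620481/12701290000)/(1497809/112700) = 975766620481/168803074300 in ≈ 5.781 in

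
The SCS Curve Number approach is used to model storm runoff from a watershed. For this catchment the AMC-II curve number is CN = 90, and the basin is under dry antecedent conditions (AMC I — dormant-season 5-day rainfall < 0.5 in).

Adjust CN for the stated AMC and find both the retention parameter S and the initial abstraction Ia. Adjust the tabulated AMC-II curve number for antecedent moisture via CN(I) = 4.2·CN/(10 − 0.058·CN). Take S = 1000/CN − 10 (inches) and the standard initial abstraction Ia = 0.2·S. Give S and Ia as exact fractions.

S = 500/189 in ≈ 2.646 in; Ia = 100/189 in ≈ 0.529 in

CN(I) from CN(II)=90: (4.2·90)/(10 − 0.058·90) = 18900/239 ≈ 79.079
Max retention: S = 1000/(18900/239) − 10 = 500/189 in (≈ 2.646 in)
Ia = 0.2S: 0.2·2.646 = 0.529 in (exactly 100/189)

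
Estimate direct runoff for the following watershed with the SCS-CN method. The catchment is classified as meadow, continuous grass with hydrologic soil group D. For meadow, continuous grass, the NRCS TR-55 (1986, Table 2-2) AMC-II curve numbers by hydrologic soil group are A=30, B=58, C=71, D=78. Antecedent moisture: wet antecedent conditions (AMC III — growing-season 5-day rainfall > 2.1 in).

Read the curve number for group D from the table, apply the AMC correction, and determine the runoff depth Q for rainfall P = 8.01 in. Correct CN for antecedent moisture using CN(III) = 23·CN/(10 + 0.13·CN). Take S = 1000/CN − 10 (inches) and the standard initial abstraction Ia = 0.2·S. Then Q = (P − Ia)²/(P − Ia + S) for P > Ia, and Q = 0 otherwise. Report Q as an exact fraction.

NRCS table: meadow, continuous grass, soil group D → CN(II) = 78
Adjust CN=78 to AMC III: 23·78/(10 + 0.13·78) → 1794 ÷ (1007/50) = 89700/1007 ≈ 89.076
Retention S: 1000/CN − 10 with CN=89.076 → S = 1100/897 ≈ 1.226 in
Initial abstraction Ia = S/5 = (1100/897)/5 = 220/897 ≈ 0.245 in
P − Ia = 8.010 − 0.245 = 696497/89700 ≈ 7.765 in (> 0, runoff occurs)
Q = (696497/89700)²/((696497/89700) + 1100/897) = (485108071009/8046090000)/(806497/89700) = 485108071009/72342780900 in ≈ 6.706 in

Q = 485108071009/72342780900 in ≈ 6.706 in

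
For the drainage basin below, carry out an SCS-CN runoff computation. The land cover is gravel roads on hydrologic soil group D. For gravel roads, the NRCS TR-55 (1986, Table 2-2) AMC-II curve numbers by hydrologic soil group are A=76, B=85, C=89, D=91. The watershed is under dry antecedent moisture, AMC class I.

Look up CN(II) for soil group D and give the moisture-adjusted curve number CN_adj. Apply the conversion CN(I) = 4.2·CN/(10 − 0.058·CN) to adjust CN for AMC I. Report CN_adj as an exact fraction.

NRCS table: gravel roads, soil group D → CN(II) = 91
CN(I) from CN(II)=91: (4.2·91)/(10 − 0.058·91) = 63700/787 ≈ 80.940

CN_adj = 63700/787 ≈ 80.940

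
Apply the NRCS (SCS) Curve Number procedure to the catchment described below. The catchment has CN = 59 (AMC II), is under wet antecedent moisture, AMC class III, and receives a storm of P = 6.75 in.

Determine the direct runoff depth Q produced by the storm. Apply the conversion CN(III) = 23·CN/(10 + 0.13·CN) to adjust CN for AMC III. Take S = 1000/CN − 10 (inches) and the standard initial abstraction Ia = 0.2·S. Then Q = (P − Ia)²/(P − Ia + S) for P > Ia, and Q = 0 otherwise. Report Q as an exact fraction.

Q = 1112822881/270091852 in ≈ 4.120 in

Adjust CN=59 to AMC III: 23·59/(10 + 0.13·59) → 1357 ÷ (1767/100) = 135700/1767 ≈ 76.797
Max retention: S = 1000/(135700/1767) − 10 = 4100/1357 in (≈ 3.021 in)
Ia = 0.2·(4100/1357) = 820/1357 in ≈ 0.604 in
P − Ia = 6.750 − 0.604 = 33359/5428 ≈ 6.146 in (> 0, runoff occurs)
Q: (33359/5428)² ÷ (49759/5428) = 1112822881/270091852 in (≈ 4.120 in)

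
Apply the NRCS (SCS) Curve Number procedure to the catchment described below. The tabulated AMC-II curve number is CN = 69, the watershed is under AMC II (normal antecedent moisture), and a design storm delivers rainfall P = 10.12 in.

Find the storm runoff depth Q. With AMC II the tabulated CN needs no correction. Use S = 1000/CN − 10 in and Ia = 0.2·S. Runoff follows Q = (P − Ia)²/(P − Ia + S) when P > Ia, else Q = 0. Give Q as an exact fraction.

Q = 253032649/40808325 in ≈ 6.201 in

AMC II — tabulated CN = 69 applies directly.
Max retention: S = 1000/69 − 10 = 310/69 in (≈ 4.493 in)
Initial abstraction Ia = S/5 = (310/69)/5 = 62/69 ≈ 0.899 in
Since P=10.120 > Ia=0.899: effective rainfall P−Ia = 15907/1725 in
Q = (15907/1725)²/((15907/1725) + 310/69) = (253032649/2975625)/(23657/1725) = 253032649/40808325 in ≈ 6.201 in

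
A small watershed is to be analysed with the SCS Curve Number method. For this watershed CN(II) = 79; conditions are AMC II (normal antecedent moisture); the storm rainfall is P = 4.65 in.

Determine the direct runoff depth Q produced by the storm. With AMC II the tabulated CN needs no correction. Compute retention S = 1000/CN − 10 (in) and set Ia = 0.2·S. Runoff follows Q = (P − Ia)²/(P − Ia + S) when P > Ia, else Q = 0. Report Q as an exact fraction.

Q = 14113683/5639020 in ≈ 2.503 in

Average conditions: CN = 79 (no AMC adjustment).
Retention S: 1000/CN − 10 with CN=79.000 → S = 210/79 ≈ 2.658 in
Ia = 0.2S: 0.2·2.658 = 0.532 in (exactly 42/79)
P − Ia = 4.650 − 0.532 = 6507/1580 ≈ 4.118 in (> 0, runoff occurs)
Runoff Q = (P−Ia)²/(P−Ia+S) = (4.118)²/(4.118+2.658) = 14113683/5639020 ≈ 2.503 in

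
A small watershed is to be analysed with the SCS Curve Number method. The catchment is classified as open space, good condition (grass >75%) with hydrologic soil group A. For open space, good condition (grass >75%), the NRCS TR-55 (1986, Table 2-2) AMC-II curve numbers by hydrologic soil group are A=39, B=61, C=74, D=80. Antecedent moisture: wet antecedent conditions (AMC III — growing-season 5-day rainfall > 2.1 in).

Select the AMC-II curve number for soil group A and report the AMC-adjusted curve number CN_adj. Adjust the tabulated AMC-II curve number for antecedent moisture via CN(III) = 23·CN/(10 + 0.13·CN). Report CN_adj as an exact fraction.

NRCS table: open space, good condition (grass >75%), soil group A → CN(II) = 39
CN(III) from CN(II)=39: (23·39)/(10 + 0.13·39) = 89700/1507 ≈ 59.522

CN_adj = 89700/1507 ≈ 59.522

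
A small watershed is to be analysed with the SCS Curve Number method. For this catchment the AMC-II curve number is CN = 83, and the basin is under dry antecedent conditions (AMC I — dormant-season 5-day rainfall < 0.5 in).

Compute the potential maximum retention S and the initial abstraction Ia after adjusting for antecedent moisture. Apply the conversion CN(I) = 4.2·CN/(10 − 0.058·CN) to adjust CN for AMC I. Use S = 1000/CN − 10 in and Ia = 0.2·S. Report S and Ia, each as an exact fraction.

S = 8500/1743 in ≈ 4.877 in; Ia = 1700/1743 in ≈ 0.975 in

CN(I) from CN(II)=83: (4.2·83)/(10 − 0.058·83) = 174300/2593 ≈ 67.219
S = 1000/(174300/2593) − 10 = 8500/1743 in ≈ 4.877 in
Initial abstraction Ia = S/5 = (8500/1743)/5 = 1700/1743 ≈ 0.975 in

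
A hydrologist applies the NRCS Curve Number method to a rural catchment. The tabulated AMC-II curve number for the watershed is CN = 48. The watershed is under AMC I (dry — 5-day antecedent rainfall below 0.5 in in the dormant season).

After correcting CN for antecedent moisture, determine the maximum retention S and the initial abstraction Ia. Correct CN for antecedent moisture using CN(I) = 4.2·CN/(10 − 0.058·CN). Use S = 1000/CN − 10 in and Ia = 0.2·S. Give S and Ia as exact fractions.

S = 1625/63 in ≈ 25.794 in; Ia = 325/63 in ≈ 5.159 in

Adjust CN=48 to AMC I: 4.2·48/(10 − 0.058·48) → (1008/5) ÷ (902/125) = 12600/451 ≈ 27.938
S = 1000/(12600/451) − 10 = 1625/63 in ≈ 25.794 in
Initial abstraction Ia = S/5 = (1625/63)/5 = 325/63 ≈ 5.159 in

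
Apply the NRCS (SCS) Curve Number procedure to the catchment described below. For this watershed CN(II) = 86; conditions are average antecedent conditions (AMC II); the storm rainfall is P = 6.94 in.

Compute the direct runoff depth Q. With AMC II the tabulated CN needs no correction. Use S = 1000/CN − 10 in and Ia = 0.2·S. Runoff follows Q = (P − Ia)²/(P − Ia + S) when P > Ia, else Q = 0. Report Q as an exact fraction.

Q = 202236841/38100150 in ≈ 5.308 in

Average conditions: CN = 86 (no AMC adjustment).
S = 1000/86 − 10 = 70/43 in ≈ 1.628 in
Ia = 0.2·(70/43) = 14/43 in ≈ 0.326 in
Excess rainfall: 6.940 − 0.326 = 6.614 in; P > Ia so Q > 0
Q: (14221/2150)² ÷ (17721/2150) = 202236841/38100150 in (≈ 5.308 in)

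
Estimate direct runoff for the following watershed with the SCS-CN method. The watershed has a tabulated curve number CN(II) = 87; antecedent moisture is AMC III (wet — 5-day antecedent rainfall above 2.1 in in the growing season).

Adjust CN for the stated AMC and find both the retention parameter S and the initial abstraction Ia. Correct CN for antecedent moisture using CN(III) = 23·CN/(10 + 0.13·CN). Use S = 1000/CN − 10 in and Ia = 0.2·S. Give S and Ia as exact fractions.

Adjust CN=87 to AMC III: 23·87/(10 + 0.13·87) → 2001 ÷ (2131/100) = 200100/2131 ≈ 93.900
S = 1000/(200100/2131) − 10 = 1300/2001 in ≈ 0.650 in
Ia = 0.2S: 0.2·0.650 = 0.130 in (exactly 260/2001)

S = 1300/2001 in ≈ 0.650 in; Ia = 260/2001 in ≈ 0.130 in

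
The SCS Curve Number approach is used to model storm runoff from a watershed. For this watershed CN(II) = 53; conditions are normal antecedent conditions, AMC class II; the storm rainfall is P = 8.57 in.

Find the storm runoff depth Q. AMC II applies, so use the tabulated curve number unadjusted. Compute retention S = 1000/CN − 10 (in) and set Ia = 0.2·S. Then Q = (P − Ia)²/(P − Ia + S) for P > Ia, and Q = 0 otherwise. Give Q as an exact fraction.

Q = 1297512441/440011300 in ≈ 2.949 in

AMC II — tabulated CN = 53 applies directly.
S = 1000/53 − 10 = 470/53 in ≈ 8.868 in
Initial abstraction Ia = S/5 = (470/53)/5 = 94/53 ≈ 1.774 in
P − Ia = 8.570 − 1.774 = 36021/5300 ≈ 6.796 in (> 0, runoff occurs)
Q = (36021/5300)²/((36021/5300) + 470/53) = (1297512441/28090000)/(83021/5300) = 1297512441/440011300 in ≈ 2.949 in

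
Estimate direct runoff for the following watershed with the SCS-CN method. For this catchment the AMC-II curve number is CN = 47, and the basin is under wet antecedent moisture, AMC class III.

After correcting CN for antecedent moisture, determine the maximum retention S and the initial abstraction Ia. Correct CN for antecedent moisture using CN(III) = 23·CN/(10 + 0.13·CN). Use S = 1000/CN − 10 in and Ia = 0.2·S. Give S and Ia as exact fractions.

Adjust CN=47 to AMC III: 23·47/(10 + 0.13·47) → 1081 ÷ (1611/100) = 108100/1611 ≈ 67.101
S = 1000/(108100/1611) − 10 = 5300/1081 in ≈ 4.903 in
Initial abstraction Ia = S/5 = (5300/1081)/5 = 1060/1081 ≈ 0.981 in

S = 5300/1081 in ≈ 4.903 in; Ia = 1060/1081 in ≈ 0.981 in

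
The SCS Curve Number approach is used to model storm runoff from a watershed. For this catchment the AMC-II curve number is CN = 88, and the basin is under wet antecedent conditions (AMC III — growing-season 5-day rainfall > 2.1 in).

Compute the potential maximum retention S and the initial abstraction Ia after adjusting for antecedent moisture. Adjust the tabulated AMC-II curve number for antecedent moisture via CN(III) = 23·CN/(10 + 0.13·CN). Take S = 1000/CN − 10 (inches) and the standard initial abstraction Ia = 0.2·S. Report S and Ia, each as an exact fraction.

S = 150/253 in ≈ 0.593 in; Ia = 30/253 in ≈ 0.119 in

Adjust CN=88 to AMC III: 23·88/(10 + 0.13·88) → 2024 ÷ (536/25) = 6325/67 ≈ 94.403
S = 1000/(6325/67) − 10 = 150/253 in ≈ 0.593 in
Ia = 0.2S: 0.2·0.593 = 0.119 in (exactly 30/253)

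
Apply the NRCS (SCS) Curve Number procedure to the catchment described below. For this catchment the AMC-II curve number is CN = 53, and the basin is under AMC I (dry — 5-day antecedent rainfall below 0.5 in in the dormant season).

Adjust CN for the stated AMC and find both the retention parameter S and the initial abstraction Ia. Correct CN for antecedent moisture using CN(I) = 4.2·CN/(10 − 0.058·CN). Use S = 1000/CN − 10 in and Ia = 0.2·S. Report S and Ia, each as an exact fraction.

S = 23500/1113 in ≈ 21.114 in; Ia = 4700/1113 in ≈ 4.223 in

Dry (AMC I): CN(I) = 4.2·53/(10 − 0.058·53) = (1113/5)/(3463/500) = 111300/3463 ≈ 32.140
Retention S: 1000/CN − 10 with CN=32.140 → S = 23500/1113 ≈ 21.114 in
Ia = 0.2S: 0.2·21.114 = 4.223 in (exactly 4700/1113)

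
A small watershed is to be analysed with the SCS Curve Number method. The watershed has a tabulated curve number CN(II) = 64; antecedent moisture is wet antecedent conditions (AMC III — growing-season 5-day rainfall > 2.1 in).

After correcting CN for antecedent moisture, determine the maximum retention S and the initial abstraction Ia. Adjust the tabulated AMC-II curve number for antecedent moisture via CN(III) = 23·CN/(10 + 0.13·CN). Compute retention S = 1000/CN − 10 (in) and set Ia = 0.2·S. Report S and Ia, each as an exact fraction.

Wet (AMC III): CN(III) = 23·64/(10 + 0.13·64) = 1472/(458/25) = 18400/229 ≈ 80.349
Retention S: 1000/CN − 10 with CN=80.349 → S = 225/92 ≈ 2.446 in
Ia = 0.2S: 0.2·2.446 = 0.489 in (exactly 45/92)

S = 225/92 in ≈ 2.446 in; Ia = 45/92 in ≈ 0.489 in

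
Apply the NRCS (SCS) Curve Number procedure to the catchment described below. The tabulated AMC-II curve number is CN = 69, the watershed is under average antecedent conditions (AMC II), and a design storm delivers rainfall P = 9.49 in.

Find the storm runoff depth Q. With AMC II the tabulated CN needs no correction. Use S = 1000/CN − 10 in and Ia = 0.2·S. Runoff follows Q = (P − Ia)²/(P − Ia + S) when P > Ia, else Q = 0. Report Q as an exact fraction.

Q = 3514236961/622938900 in ≈ 5.641 in

Average conditions: CN = 69 (no AMC adjustment).
Max retention: S = 1000/69 − 10 = 310/69 in (≈ 4.493 in)
Initial abstraction Ia = S/5 = (310/69)/5 = 62/69 ≈ 0.899 in
Excess rainfall: 9.490 − 0.899 = 8.591 in; P > Ia so Q > 0
Q = (59281/6900)²/((59281/6900) + 310/69) = (3514236961/47610000)/(90281/6900) = 3514236961/622938900 in ≈ 5.641 in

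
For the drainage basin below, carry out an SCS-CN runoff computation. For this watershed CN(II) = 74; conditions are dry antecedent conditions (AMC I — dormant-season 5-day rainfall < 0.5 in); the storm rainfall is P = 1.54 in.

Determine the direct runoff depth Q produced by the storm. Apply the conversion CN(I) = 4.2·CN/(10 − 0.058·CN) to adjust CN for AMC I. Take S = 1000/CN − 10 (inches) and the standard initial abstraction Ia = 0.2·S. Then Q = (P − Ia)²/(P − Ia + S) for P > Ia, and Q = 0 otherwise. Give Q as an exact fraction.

Q = 0 in ≈ 0.000 in

Dry (AMC I): CN(I) = 4.2·74/(10 − 0.058·74) = (1554/5)/(1427/250) = 77700/1427 ≈ 54.450
Retention S: 1000/CN − 10 with CN=54.450 → S = 6500/777 ≈ 8.366 in
Initial abstraction Ia = S/5 = (6500/777)/5 = 1300/777 ≈ 1.673 in
P = 1.540 ≤ Ia = 1.673 in: entire storm abstracted, Q = 0.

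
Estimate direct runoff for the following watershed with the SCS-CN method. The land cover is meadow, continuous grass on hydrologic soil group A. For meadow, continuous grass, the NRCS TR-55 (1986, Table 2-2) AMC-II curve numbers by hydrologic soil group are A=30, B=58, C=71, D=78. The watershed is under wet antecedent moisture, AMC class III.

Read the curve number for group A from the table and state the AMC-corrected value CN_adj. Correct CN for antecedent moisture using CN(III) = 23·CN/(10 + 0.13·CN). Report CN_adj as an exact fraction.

NRCS table: meadow, continuous grass, soil group A → CN(II) = 30
CN(III) from CN(II)=30: (23·30)/(10 + 0.13·30) = 6900/139 ≈ 49.640

CN_adj = 6900/139 ≈ 49.640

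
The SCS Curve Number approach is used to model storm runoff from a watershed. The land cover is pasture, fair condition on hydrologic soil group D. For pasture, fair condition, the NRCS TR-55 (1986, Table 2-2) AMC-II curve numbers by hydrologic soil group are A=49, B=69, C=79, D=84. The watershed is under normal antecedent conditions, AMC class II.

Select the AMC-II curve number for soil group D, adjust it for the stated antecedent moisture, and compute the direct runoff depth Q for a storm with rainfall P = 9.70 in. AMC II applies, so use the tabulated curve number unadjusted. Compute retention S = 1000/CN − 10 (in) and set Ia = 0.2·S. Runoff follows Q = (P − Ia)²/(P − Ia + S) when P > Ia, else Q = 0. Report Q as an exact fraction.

NRCS table: pasture, fair condition, soil group D → CN(II) = 84
AMC II — tabulated CN = 84 applies directly.
Retention S: 1000/CN − 10 with CN=84.000 → S = 40/21 ≈ 1.905 in
Initial abstraction Ia = S/5 = (40/21)/5 = 8/21 ≈ 0.381 in
P − Ia = 9.700 − 0.381 = 1957/210 ≈ 9.319 in (> 0, runoff occurs)
Q: (1957/210)² ÷ (2357/210) = 3829849/494970 in (≈ 7.738 in)

Q = 3829849/494970 in ≈ 7.738 in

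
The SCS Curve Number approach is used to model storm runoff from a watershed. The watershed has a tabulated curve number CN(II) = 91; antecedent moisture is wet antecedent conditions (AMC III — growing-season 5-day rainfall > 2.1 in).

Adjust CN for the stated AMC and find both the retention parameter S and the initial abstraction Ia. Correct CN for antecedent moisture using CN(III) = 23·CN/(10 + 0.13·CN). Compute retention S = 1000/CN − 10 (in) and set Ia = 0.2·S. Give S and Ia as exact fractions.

S = 900/2093 in ≈ 0.430 in; Ia = 180/2093 in ≈ 0.086 in

Wet (AMC III): CN(III) = 23·91/(10 + 0.13·91) = 2093/(2183/100) = 209300/2183 ≈ 95.877
Retention S: 1000/CN − 10 with CN=95.877 → S = 900/2093 ≈ 0.430 in
Ia = 0.2S: 0.2·0.430 = 0.086 in (exactly 180/2093)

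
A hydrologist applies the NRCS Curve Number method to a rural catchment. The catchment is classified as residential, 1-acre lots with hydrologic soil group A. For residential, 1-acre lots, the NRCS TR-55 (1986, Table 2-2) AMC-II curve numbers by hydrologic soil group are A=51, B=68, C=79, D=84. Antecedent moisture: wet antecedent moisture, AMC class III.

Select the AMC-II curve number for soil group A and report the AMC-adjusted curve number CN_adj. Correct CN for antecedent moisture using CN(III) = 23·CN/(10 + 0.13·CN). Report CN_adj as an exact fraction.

CN_adj = 117300/1663 ≈ 70.535

NRCS table: residential, 1-acre lots, soil group A → CN(II) = 51
Wet (AMC III): CN(III) = 23·51/(10 + 0.13·51) = 1173/(1663/100) = 117300/1663 ≈ 70.535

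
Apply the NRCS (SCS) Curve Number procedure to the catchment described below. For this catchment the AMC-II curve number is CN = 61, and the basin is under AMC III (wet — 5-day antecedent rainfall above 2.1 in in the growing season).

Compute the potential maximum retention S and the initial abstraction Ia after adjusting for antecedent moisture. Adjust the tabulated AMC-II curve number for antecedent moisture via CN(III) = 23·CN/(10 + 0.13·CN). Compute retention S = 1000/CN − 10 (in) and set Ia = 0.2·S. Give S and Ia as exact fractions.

S = 3900/1403 in ≈ 2.780 in; Ia = 780/1403 in ≈ 0.556 in

Adjust CN=61 to AMC III: 23·61/(10 + 0.13·61) → 1403 ÷ (1793/100) = 140300/1793 ≈ 78.249
S = 1000/(140300/1793) − 10 = 3900/1403 in ≈ 2.780 in
Ia = 0.2S: 0.2·2.780 = 0.556 in (exactly 780/1403)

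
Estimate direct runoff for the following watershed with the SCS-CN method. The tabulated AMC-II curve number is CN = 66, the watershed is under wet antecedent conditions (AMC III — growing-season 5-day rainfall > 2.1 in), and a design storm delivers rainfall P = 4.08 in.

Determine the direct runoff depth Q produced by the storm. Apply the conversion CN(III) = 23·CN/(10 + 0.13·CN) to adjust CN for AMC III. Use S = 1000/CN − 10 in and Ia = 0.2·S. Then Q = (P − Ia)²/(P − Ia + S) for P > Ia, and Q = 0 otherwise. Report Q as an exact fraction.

Q = 139696786/62181075 in ≈ 2.247 in

Wet (AMC III): CN(III) = 23·66/(10 + 0.13·66) = 1518/(929/50) = 75900/929 ≈ 81.701
S = 1000/(75900/929) − 10 = 1700/759 in ≈ 2.240 in
Ia = 0.2S: 0.2·2.240 = 0.448 in (exactly 340/759)
Since P=4.080 > Ia=0.448: effective rainfall P−Ia = 68918/18975 in
Runoff Q = (P−Ia)²/(P−Ia+S) = (3.632)²/(3.632+2.240) = 139696786/62181075 ≈ 2.247 in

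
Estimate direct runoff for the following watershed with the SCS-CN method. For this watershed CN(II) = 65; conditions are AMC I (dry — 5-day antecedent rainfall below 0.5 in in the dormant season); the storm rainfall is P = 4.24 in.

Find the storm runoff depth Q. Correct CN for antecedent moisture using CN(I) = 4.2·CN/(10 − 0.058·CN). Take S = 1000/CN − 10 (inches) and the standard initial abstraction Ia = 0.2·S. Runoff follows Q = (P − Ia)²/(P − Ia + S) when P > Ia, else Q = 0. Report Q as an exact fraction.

Q = 1334978/6890325 in ≈ 0.194 in

Dry (AMC I): CN(I) = 4.2·65/(10 − 0.058·65) = 273/(623/100) = 3900/89 ≈ 43.820
S = 1000/(3900/89) − 10 = 500/39 in ≈ 12.821 in
Ia = 0.2·(500/39) = 100/39 in ≈ 2.564 in
Excess rainfall: 4.240 − 2.564 = 1.676 in; P > Ia so Q > 0
Runoff Q = (P−Ia)²/(P−Ia+S) = (1.676)²/(1.676+12.821) = 1334978/6890325 ≈ 0.194 in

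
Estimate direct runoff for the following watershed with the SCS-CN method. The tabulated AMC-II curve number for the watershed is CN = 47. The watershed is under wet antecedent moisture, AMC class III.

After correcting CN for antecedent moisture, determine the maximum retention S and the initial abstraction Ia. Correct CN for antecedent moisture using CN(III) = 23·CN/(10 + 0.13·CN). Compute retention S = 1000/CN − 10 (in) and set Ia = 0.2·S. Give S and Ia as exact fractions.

Adjust CN=47 to AMC III: 23·47/(10 + 0.13·47) → 1081 ÷ (1611/100) = 108100/1611 ≈ 67.101
Max retention: S = 1000/(108100/1611) − 10 = 5300/1081 in (≈ 4.903 in)
Initial abstraction Ia = S/5 = (5300/1081)/5 = 1060/1081 ≈ 0.981 in

S = 5300/1081 in ≈ 4.903 in; Ia = 1060/1081 in ≈ 0.981 in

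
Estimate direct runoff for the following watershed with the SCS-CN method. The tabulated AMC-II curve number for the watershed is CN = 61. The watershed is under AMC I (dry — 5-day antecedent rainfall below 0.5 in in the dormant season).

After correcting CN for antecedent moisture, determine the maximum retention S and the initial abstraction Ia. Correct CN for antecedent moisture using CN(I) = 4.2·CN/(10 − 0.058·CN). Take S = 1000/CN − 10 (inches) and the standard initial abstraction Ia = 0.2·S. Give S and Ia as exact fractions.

Dry (AMC I): CN(I) = 4.2·61/(10 − 0.058·61) = (1281/5)/(3231/500) = 42700/1077 ≈ 39.647
Max retention: S = 1000/(42700/1077) − 10 = 6500/427 in (≈ 15.222 in)
Ia = 0.2·(6500/427) = 1300/427 in ≈ 3.044 in

S = 6500/427 in ≈ 15.222 in; Ia = 1300/427 in ≈ 3.044 in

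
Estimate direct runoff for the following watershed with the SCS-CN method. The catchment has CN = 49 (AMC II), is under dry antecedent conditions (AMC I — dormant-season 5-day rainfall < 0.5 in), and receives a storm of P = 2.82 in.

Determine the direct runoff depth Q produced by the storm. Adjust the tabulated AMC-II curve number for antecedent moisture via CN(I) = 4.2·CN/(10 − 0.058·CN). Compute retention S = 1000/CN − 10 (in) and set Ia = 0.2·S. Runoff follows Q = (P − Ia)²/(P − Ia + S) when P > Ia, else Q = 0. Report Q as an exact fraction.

Dry (AMC I): CN(I) = 4.2·49/(10 − 0.058·49) = (1029/5)/(3579/500) = 34300/1193 ≈ 28.751
Retention S: 1000/CN − 10 with CN=28.751 → S = 8500/343 ≈ 24.781 in
Ia = 0.2S: 0.2·24.781 = 4.956 in (exactly 1700/343)
P = 2.820 ≤ Ia = 4.956 in: entire storm abstracted, Q = 0.

Q = 0 in ≈ 0.000 in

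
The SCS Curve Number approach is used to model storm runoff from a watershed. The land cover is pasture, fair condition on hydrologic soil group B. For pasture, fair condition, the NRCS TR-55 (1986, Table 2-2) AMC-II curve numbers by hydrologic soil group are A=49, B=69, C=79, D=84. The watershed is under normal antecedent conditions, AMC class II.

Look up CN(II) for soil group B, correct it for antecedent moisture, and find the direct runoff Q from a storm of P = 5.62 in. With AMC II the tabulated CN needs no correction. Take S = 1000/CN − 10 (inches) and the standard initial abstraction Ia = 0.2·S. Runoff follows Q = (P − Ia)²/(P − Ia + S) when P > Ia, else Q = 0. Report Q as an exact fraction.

Q = 265331521/109672050 in ≈ 2.419 in

NRCS table: pasture, fair condition, soil group B → CN(II) = 69
CN(II) = 69; AMC II needs no correction.
Max retention: S = 1000/69 − 10 = 310/69 in (≈ 4.493 in)
Ia = 0.2S: 0.2·4.493 = 0.899 in (exactly 62/69)
Since P=5.620 > Ia=0.899: effective rainfall P−Ia = 16289/3450 in
Q: (16289/3450)² ÷ (31789/3450) = 265331521/109672050 in (≈ 2.419 in)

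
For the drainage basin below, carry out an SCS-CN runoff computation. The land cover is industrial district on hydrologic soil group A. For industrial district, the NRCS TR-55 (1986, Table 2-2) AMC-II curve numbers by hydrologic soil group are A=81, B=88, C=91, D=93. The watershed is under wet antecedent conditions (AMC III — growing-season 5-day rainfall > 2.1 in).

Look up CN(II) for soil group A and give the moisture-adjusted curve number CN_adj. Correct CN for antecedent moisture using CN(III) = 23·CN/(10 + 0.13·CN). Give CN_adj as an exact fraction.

NRCS table: industrial district, soil group A → CN(II) = 81
CN(III) from CN(II)=81: (23·81)/(10 + 0.13·81) = 186300/2053 ≈ 90.745

CN_adj = 186300/2053 ≈ 90.745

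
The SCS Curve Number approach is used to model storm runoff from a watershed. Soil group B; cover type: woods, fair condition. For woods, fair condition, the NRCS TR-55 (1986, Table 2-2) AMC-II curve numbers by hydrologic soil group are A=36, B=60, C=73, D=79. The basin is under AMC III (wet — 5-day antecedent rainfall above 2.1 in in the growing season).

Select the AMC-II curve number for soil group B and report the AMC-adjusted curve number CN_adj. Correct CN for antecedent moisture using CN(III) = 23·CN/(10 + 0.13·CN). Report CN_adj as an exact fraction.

NRCS table: woods, fair condition, soil group B → CN(II) = 60
CN(III) from CN(II)=60: (23·60)/(10 + 0.13·60) = 6900/89 ≈ 77.528

CN_adj = 6900/89 ≈ 77.528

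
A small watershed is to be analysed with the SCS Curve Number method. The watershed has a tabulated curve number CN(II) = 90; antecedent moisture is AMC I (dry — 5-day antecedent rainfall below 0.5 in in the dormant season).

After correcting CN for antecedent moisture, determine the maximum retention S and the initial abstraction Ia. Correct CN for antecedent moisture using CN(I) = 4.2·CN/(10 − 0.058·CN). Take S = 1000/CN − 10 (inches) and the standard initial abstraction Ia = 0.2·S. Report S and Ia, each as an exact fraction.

S = 500/189 in ≈ 2.646 in; Ia = 100/189 in ≈ 0.529 in

Adjust CN=90 to AMC I: 4.2·90/(10 − 0.058·90) → 378 ÷ (239/50) = 18900/239 ≈ 79.079
S = 1000/(18900/239) − 10 = 500/189 in ≈ 2.646 in
Ia = 0.2S: 0.2·2.646 = 0.529 in (exactly 100/189)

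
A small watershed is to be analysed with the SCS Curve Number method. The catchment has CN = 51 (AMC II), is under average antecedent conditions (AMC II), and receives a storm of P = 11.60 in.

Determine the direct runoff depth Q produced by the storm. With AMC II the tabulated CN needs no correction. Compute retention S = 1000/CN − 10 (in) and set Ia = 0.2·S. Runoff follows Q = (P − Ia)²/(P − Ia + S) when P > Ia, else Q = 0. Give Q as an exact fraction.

Q = 3045512/627045 in ≈ 4.857 in

CN(II) = 51; AMC II needs no correction.
S = 1000/51 − 10 = 490/51 in ≈ 9.608 in
Initial abstraction Ia = S/5 = (490/51)/5 = 98/51 ≈ 1.922 in
Since P=11.600 > Ia=1.922: effective rainfall P−Ia = 2468/255 in
Q = (2468/255)²/((2468/255) + 490/51) = (6091024/65025)/(4918/255) = 3045512/627045 in ≈ 4.857 in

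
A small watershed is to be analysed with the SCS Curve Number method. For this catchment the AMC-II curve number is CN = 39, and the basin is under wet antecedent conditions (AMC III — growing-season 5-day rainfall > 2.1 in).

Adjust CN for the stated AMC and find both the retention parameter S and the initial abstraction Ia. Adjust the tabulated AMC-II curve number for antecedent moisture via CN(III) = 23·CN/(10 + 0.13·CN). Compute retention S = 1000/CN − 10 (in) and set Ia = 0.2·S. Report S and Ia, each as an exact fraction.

S = 6100/897 in ≈ 6.800 in; Ia = 1220/897 in ≈ 1.360 in

Adjust CN=39 to AMC III: 23·39/(10 + 0.13·39) → 897 ÷ (1507/100) = 89700/1507 ≈ 59.522
Max retention: S = 1000/(89700/1507) − 10 = 6100/897 in (≈ 6.800 in)
Initial abstraction Ia = S/5 = (6100/897)/5 = 1220/897 ≈ 1.360 in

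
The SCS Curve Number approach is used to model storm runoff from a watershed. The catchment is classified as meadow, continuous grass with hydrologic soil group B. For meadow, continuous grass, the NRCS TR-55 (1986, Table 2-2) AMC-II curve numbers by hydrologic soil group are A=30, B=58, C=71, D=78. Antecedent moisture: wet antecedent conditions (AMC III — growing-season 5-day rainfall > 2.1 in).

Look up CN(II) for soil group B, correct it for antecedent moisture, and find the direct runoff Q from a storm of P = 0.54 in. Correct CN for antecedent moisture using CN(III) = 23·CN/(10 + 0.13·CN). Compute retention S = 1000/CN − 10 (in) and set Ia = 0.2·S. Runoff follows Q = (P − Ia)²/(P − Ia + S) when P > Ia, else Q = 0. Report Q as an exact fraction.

NRCS table: meadow, continuous grass, soil group B → CN(II) = 58
Adjust CN=58 to AMC III: 23·58/(10 + 0.13·58) → 1334 ÷ (877/50) = 66700/877 ≈ 76.055
S = 1000/(66700/877) − 10 = 2100/667 in ≈ 3.148 in
Ia = 0.2S: 0.2·3.148 = 0.630 in (exactly 420/667)
P = 0.540 ≤ Ia = 0.630 in: entire storm abstracted, Q = 0.

Q = 0 in ≈ 0.000 in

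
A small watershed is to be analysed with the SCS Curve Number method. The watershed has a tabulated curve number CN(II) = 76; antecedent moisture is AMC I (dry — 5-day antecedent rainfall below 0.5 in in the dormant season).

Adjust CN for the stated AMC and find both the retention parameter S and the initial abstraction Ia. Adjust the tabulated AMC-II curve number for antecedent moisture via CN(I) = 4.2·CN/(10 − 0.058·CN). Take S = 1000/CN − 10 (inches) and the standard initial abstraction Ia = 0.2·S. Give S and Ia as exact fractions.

S = 1000/133 in ≈ 7.519 in; Ia = 200/133 in ≈ 1.504 in

Dry (AMC I): CN(I) = 4.2·76/(10 − 0.058·76) = (1596/5)/(699/125) = 13300/233 ≈ 57.082
S = 1000/(13300/233) − 10 = 1000/133 in ≈ 7.519 in
Ia = 0.2S: 0.2·7.519 = 1.504 in (exactly 200/133)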